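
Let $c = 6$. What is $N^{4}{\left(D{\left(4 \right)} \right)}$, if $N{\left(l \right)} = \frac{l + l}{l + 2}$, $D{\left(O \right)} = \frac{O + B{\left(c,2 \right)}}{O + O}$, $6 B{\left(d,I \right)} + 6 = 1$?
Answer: $\frac{2085136}{174900625} \approx 0.011922$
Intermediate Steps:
$B{\left(d,I \right)} = - \frac{5}{6}$ ($B{\left(d,I \right)} = -1 + \frac{1}{6} \cdot 1 = -1 + \frac{1}{6} = - \frac{5}{6}$)
$D{\left(O \right)} = \frac{- \frac{5}{6} + O}{2 O}$ ($D{\left(O \right)} = \frac{O - \frac{5}{6}}{O + O} = \frac{- \frac{5}{6} + O}{2 O}$)
$N{\left(l \right)} = \frac{2 l}{2 + l}$
$N^{4}{\left(D{\left(4 \right)} \right)} = \left(\frac{2 \frac{-5 + 6 \cdot 4}{12 \cdot 4}}{2 + \frac{-5 + 6 \cdot 4}{12 \cdot 4}}\right)^{4} = \left(\frac{2 \cdot \frac{1}{12} \cdot \frac{1}{4} \left(-5 + 24\right)}{2 + \frac{1}{12} \cdot \frac{1}{4} \left(-5 + 24\right)}\right)^{4} = \left(\frac{2 \cdot \frac{1}{12} \cdot \frac{1}{4} \cdot 19}{2 + \frac{1}{12} \cdot \frac{1}{4} \cdot 19}\right)^{4} = \left(2 \cdot \frac{19}{48} \frac{1}{2 + \frac{19}{48}}\right)^{4} = \left(2 \cdot \frac{19}{48} \frac{1}{\frac{115}{48}}\right)^{4} = \left(2 \cdot \frac{19}{48} \cdot \frac{48}{115}\right)^{4} = \left(\frac{38}{115}\right)^{4} = \frac{2085136}{174900625}$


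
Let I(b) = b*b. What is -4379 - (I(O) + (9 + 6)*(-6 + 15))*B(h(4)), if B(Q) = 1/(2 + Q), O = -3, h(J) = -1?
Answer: -4523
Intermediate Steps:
I(b) = b²
-4379 - (I(O) + (9 + 6)*(-6 + 15))*B(h(4)) = -4379 - ((-3)² + (9 + 6)*(-6 + 15))/(2 - 1) = -4379 - (9 + 15*9)/1 = -4379 - (9 + 135) = -4379 - 144 = -4523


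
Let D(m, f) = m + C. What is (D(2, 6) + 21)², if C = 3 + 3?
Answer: 841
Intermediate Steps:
C = 6
D(m, f) = 6 + m (D(m, f) = m + 6 = 6 + m)
(D(2, 6) + 21)² = ((6 + 2) + 21)² = (8 + 21)² = 29² = 841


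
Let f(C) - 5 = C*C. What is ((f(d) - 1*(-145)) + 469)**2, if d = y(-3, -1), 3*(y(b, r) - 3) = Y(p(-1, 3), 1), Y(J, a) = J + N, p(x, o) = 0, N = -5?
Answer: 31214569/81 ≈ 3.8537e+5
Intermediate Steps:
Y(J, a) = -5 + J (Y(J, a) = J - 5 = -5 + J)
y(b, r) = 4/3 (y(b, r) = 3 + (-5 + 0)/3 = 3 + (1/3)*(-5) = 3 - 5/3 = 4/3)
d = 4/3 ≈ 1.3333
f(C) = 5 + C**2 (f(C) = 5 + C*C = 5 + C**2)
((f(d) - 1*(-145)) + 469)**2 = (((5 + (4/3)**2) - 1*(-145)) + 469)**2 = (((5 + 16/9) + 145) + 469)**2 = ((61/9 + 145) + 469)**2 = (1366/9 + 469)**2 = (5587/9)**2 = 31214569/81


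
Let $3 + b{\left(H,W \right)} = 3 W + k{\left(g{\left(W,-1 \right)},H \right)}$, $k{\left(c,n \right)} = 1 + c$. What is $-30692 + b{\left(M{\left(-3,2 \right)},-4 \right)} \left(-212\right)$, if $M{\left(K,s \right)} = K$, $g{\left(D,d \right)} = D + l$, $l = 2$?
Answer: $-27300$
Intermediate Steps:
$g{\left(D,d \right)} = 2 + D$ ($g{\left(D,d \right)} = D + 2 = 2 + D$)
$b{\left(H,W \right)} = 4 W$ ($b{\left(H,W \right)} = -3 + \left(3 W + \left(1 + \left(2 + W\right)\right)\right) = -3 + \left(3 W + \left(3 + W\right)\right) = -3 + \left(3 + 4 W\right) = 4 W$)
$-30692 + b{\left(M{\left(-3,2 \right)},-4 \right)} \left(-212\right) = -30692 + 4 \left(-4\right) \left(-212\right) = -30692 - -3392 = -30692 + 3392 = -27300$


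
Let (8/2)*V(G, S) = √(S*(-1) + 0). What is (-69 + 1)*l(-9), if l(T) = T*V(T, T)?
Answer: 459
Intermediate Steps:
V(G, S) = √(-S)/4 (V(G, S) = √(S*(-1) + 0)/4 = √(-S + 0)/4 = √(-S)/4)
l(T) = T*√(-T)/4 (l(T) = T*(√(-T)/4) = T*√(-T)/4)
(-69 + 1)*l(-9) = (-69 + 1)*(-9^(3/2)/4) = -(-17)*9^(3/2) = -(-17)*27 = -68*(-27/4) = 459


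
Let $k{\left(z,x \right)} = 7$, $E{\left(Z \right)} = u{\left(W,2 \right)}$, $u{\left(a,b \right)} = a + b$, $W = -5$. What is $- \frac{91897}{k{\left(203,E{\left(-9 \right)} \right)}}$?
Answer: $- \frac{91897}{7} \approx -13128.0$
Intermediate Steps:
$E{\left(Z \right)} = -3$ ($E{\left(Z \right)} = -5 + 2 = -3$)
$- \frac{91897}{k{\left(203,E{\left(-9 \right)} \right)}} = - \frac{91897}{7}$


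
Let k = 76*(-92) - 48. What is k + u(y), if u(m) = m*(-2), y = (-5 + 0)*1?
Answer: -7030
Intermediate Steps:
k = -7040 (k = -6992 - 48 = -7040)
y = -5 (y = -5*1 = -5)
u(m) = -2*m
k + u(y) = -7040 - 2*(-5) = -7040 + 10 = -7030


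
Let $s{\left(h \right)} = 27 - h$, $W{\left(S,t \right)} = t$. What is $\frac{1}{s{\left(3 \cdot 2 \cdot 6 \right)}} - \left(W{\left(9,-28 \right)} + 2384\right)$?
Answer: $- \frac{21205}{9} \approx -2356.1$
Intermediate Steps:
$\frac{1}{s{\left(3 \cdot 2 \cdot 6 \right)}} - \left(W{\left(9,-28 \right)} + 2384\right) = \frac{1}{27 - 3 \cdot 2 \cdot 6} - \left(-28 + 2384\right) = \frac{1}{27 - 6 \cdot 6} - 2356 = \frac{1}{27 - 36} - 2356 = \frac{1}{-9} - 2356 = - \frac{1}{9} - 2356 = - \frac{21205}{9}$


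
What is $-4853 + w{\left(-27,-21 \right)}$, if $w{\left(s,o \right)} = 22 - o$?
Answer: $-4810$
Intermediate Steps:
$-4853 + w{\left(-27,-21 \right)} = -4853 + \left(22 - -21\right) = -4853 + \left(22 + 21\right) = -4853 + 43 = -4810$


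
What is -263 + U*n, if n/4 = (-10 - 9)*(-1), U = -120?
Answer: -9383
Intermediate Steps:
n = 76 (n = 4*((-10 - 9)*(-1)) = 4*(-19*(-1)) = 4*19 = 76)
-263 + U*n = -263 - 120*76 = -263 - 9120 = -9383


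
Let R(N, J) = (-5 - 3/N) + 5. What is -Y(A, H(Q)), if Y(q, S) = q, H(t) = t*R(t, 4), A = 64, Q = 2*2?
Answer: -64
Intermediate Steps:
Q = 4
R(N, J) = -3/N
H(t) = -3 (H(t) = t*(-3/t) = -3)
-Y(A, H(Q)) = -1*64 = -64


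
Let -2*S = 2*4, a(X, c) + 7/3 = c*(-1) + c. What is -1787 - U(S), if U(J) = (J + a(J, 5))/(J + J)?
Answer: -42907/24 ≈ -1787.8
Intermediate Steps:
a(X, c) = -7/3 (a(X, c) = -7/3 + (c*(-1) + c) = -7/3 + (-c + c) = -7/3 + 0 = -7/3)
S = -4 ≈ -4.0000
U(J) = (-7/3 + J)/(2*J) (U(J) = (J - 7/3)/(J + J) = (-7/3 + J)/((2*J)) = (-7/3 + J)*(1/(2*J)) = (-7/3 + J)/(2*J))
-1787 - U(S) = -1787 - (-7 + 3*(-4))/(6*(-4)) = -1787 - (-1)*(-7 - 12)/(6*4) = -1787 - (-1)*(-19)/(6*4) = -1787 - 1*19/24 = -1787 - 19/24 = -42907/24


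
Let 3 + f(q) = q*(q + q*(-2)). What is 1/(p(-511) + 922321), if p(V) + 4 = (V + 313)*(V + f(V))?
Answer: 1/52726047 ≈ 1.8966e-8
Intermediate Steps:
f(q) = -3 - q² (f(q) = -3 + q*(q + q*(-2)) = -3 + q*(q - 2*q) = -3 + q*(-q) = -3 - q²)
p(V) = -4 + (313 + V)*(-3 + V - V²) (p(V) = -4 + (V + 313)*(V + (-3 - V²)) = -4 + (313 + V)*(-3 + V - V²))
1/(p(-511) + 922321) = 1/((-943 - 1*(-511)³ - 312*(-511)² + 310*(-511)) + 922321) = 1/((-943 - 1*(-133432831) - 312*261121 - 158410) + 922321) = 1/((-943 + 133432831 - 81469752 - 158410) + 922321) = 1/(51803726 + 922321) = 1/52726047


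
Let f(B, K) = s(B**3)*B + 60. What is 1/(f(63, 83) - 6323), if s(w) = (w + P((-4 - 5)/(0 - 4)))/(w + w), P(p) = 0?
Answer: -2/12463 ≈ -0.00016048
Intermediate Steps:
s(w) = 1/2 (s(w) = (w + 0)/(w + w) = w/((2*w)) = w*(1/(2*w)) = 1/2)
f(B, K) = 60 + B/2 (f(B, K) = B/2 + 60 = 60 + B/2)
1/(f(63, 83) - 6323) = 1/((60 + (1/2)*63) - 6323) = 1/((60 + 63/2) - 6323) = 1/(183/2 - 6323) = 1/(-12463/2) = -2/12463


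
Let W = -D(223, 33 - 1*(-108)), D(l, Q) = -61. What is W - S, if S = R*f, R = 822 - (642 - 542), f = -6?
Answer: 4393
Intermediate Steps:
R = 722 (R = 822 - 1*100 = 822 - 100 = 722)
S = -4332 (S = 722*(-6) = -4332)
W = 61 (W = -1*(-61) = 61)
W - S = 61 - 1*(-4332) = 61 + 4332 = 4393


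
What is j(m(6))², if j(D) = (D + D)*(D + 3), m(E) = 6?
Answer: 11664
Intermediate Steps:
j(D) = 2*D*(3 + D) (j(D) = (2*D)*(3 + D) = 2*D*(3 + D))
j(m(6))² = (2*6*(3 + 6))² = (2*6*9)² = 108² = 11664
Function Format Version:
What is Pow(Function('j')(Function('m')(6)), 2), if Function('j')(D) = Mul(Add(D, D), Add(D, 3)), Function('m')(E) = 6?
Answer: 11664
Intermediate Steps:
Function('j')(D) = Mul(2, D, Add(3, D)) (Function('j')(D) = Mul(Mul(2, D), Add(3, D)) = Mul(2, D, Add(3, D)))
Pow(Function('j')(Function('m')(6)), 2) = Pow(Mul(2, 6, Add(3, 6)), 2) = Pow(Mul(2, 6, 9), 2) = Pow(108, 2) = 11664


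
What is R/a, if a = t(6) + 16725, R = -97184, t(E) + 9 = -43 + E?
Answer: -97184/16679 ≈ -5.8267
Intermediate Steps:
t(E) = -52 + E (t(E) = -9 + (-43 + E) = -52 + E)
a = 16679 (a = (-52 + 6) + 16725 = -46 + 16725 = 16679)
R/a = -97184/16679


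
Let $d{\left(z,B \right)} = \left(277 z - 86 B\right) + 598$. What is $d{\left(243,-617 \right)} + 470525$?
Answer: $591496$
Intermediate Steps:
$d{\left(z,B \right)} = 598 - 86 B + 277 z$ ($d{\left(z,B \right)} = \left(- 86 B + 277 z\right) + 598 = 598 - 86 B + 277 z$)
$d{\left(243,-617 \right)} + 470525 = \left(598 - -53062 + 277 \cdot 243\right) + 470525 = \left(598 + 53062 + 67311\right) + 470525 = 120971 + 470525 = 591496$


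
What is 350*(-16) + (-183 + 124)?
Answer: -5659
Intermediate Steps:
350*(-16) + (-183 + 124) = -5600 - 59 = -5659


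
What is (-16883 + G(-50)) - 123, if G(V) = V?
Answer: -17056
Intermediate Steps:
(-16883 + G(-50)) - 123 = (-16883 - 50) - 123 = -16933 - 123 = -17056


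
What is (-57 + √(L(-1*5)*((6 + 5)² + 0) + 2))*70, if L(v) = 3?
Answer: -3990 + 70*√365 ≈ -2652.7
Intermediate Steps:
(-57 + √(L(-1*5)*((6 + 5)² + 0) + 2))*70 = (-57 + √(3*((6 + 5)² + 0) + 2))*70 = (-57 + √(3*(11² + 0) + 2))*70 = (-57 + √(3*(121 + 0) + 2))*70 = (-57 + √(3*121 + 2))*70 = (-57 + √(363 + 2))*70 = (-57 + √365)*70 = -3990 + 70*√365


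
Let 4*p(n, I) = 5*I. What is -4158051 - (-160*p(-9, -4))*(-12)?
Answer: -4148451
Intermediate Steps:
p(n, I) = 5*I/4 (p(n, I) = (5*I)/4 = 5*I/4)
-4158051 - (-160*p(-9, -4))*(-12) = -4158051 - (-200*(-4))*(-12) = -4158051 - (-160*(-5))*(-12) = -4158051 - 800*(-12) = -4158051 - 1*(-9600) = -4158051 + 9600 = -4148451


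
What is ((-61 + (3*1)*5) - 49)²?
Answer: 9025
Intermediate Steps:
((-61 + (3*1)*5) - 49)² = ((-61 + 3*5) - 49)² = ((-61 + 15) - 49)² = (-46 - 49)² = (-95)² = 9025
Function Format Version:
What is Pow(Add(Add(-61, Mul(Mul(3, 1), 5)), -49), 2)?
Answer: 9025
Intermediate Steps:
Pow(Add(Add(-61, Mul(Mul(3, 1), 5)), -49), 2) = Pow(Add(Add(-61, Mul(3, 5)), -49), 2) = Pow(Add(Add(-61, 15), -49), 2) = Pow(Add(-46, -49), 2) = Pow(-95, 2) = 9025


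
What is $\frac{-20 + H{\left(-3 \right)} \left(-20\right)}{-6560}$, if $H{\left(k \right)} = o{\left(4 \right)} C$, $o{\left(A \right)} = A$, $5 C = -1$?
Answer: $\frac{1}{1640} \approx 0.00060976$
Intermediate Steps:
$C = - \frac{1}{5}$ ($C = \frac{1}{5} \left(-1\right) = - \frac{1}{5} \approx -0.2$)
$H{\left(k \right)} = - \frac{4}{5}$ ($H{\left(k \right)} = 4 \left(- \frac{1}{5}\right) = - \frac{4}{5}$)
$\frac{-20 + H{\left(-3 \right)} \left(-20\right)}{-6560} = \frac{-20 - -16}{-6560} = \left(-20 + 16\right) \left(- \frac{1}{6560}\right) = \left(-4\right) \left(- \frac{1}{6560}\right) = \frac{1}{1640}$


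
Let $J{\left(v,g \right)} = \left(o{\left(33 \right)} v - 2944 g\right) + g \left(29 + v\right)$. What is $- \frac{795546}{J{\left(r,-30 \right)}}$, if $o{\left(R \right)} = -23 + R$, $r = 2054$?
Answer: $- \frac{397773}{23185} \approx -17.156$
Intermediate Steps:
$J{\left(v,g \right)} = - 2944 g + 10 v + g \left(29 + v\right)$ ($J{\left(v,g \right)} = \left(\left(-23 + 33\right) v - 2944 g\right) + g \left(29 + v\right) = \left(10 v - 2944 g\right) + g \left(29 + v\right) = \left(- 2944 g + 10 v\right) + g \left(29 + v\right) = - 2944 g + 10 v + g \left(29 + v\right)$)
$- \frac{795546}{J{\left(r,-30 \right)}} = - \frac{795546}{\left(-2915\right) \left(-30\right) + 10 \cdot 2054 - 61620} = - \frac{795546}{87450 + 20540 - 61620} = - \frac{795546}{46370} = \left(-795546\right) \frac{1}{46370} = - \frac{397773}{23185}$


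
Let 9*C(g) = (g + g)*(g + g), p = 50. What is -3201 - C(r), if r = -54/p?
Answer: -2000949/625 ≈ -3201.5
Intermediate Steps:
r = -27/25 (r = -54/50 = -54*1/50 = -27/25 ≈ -1.0800)
C(g) = 4*g²/9 (C(g) = ((g + g)*(g + g))/9 = ((2*g)*(2*g))/9 = (4*g²)/9 = 4*g²/9)
-3201 - C(r) = -3201 - 4*(-27/25)²/9 = -3201 - 4*729/(9*625) = -3201 - 1*324/625 = -3201 - 324/625 = -2000949/625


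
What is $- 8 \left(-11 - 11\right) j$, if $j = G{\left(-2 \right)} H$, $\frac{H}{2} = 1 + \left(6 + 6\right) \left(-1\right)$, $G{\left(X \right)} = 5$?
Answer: $-19360$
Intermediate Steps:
$H = -22$ ($H = 2 \left(1 + \left(6 + 6\right) \left(-1\right)\right) = 2 \left(1 + 12 \left(-1\right)\right) = 2 \left(1 - 12\right) = 2 \left(-11\right) = -22$)
$j = -110$ ($j = 5 \left(-22\right) = -110$)
$- 8 \left(-11 - 11\right) j = - 8 \left(-11 - 11\right) \left(-110\right) = - 8 \left(\left(-22\right) \left(-110\right)\right) = \left(-8\right) 2420 = -19360$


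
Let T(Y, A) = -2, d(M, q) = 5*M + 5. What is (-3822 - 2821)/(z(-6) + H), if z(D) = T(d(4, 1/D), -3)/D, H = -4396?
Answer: 19929/13187 ≈ 1.5113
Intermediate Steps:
d(M, q) = 5 + 5*M
z(D) = -2/D
(-3822 - 2821)/(z(-6) + H) = (-3822 - 2821)/(-2/(-6) - 4396) = -6643/(-2*(-⅙) - 4396) = -6643/(⅓ - 4396) = -6643/(-13187/3) = -6643*(-3/13187) = 19929/13187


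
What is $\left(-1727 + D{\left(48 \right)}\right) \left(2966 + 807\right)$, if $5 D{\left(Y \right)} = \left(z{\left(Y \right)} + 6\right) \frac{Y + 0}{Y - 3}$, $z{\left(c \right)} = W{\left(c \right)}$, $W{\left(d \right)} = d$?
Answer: $- \frac{161812651}{25} \approx -6.4725 \cdot 10^{6}$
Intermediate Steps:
$z{\left(c \right)} = c$
$D{\left(Y \right)} = \frac{Y \left(6 + Y\right)}{5 \left(-3 + Y\right)}$ ($D{\left(Y \right)} = \frac{\left(Y + 6\right) \frac{Y + 0}{Y - 3}}{5} = \frac{\left(6 + Y\right) \frac{Y}{-3 + Y}}{5} = \frac{Y \frac{1}{-3 + Y} \left(6 + Y\right)}{5} = \frac{Y \left(6 + Y\right)}{5 \left(-3 + Y\right)}$)
$\left(-1727 + D{\left(48 \right)}\right) \left(2966 + 807\right) = \left(-1727 + \frac{1}{5} \cdot 48 \frac{1}{-3 + 48} \left(6 + 48\right)\right) \left(2966 + 807\right) = \left(-1727 + \frac{1}{5} \cdot 48 \cdot \frac{1}{45} \cdot 54\right) 3773 = \left(-1727 + \frac{288}{25}\right) 3773 = \left(- \frac{42887}{25}\right) 3773 = - \frac{161812651}{25}$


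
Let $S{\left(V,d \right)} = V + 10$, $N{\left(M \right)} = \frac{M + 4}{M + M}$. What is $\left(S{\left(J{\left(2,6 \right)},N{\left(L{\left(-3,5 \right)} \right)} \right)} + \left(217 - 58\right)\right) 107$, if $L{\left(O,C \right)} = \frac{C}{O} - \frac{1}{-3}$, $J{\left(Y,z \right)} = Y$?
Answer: $18297$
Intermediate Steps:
$L{\left(O,C \right)} = \frac{1}{3} + \frac{C}{O}$ ($L{\left(O,C \right)} = \frac{C}{O} - - \frac{1}{3} = \frac{C}{O} + \frac{1}{3} = \frac{1}{3} + \frac{C}{O}$)
$N{\left(M \right)} = \frac{4 + M}{2 M}$
$S{\left(V,d \right)} = 10 + V$
$\left(S{\left(J{\left(2,6 \right)},N{\left(L{\left(-3,5 \right)} \right)} \right)} + \left(217 - 58\right)\right) 107 = \left(\left(10 + 2\right) + \left(217 - 58\right)\right) 107 = \left(12 + \left(217 - 58\right)\right) 107 = \left(12 + 159\right) 107 = 171 \cdot 107 = 18297$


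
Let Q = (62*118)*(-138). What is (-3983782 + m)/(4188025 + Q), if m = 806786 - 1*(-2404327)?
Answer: -772669/3178417 ≈ -0.24310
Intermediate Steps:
m = 3211113 (m = 806786 + 2404327 = 3211113)
Q = -1009608 (Q = 7316*(-138) = -1009608)
(-3983782 + m)/(4188025 + Q) = (-3983782 + 3211113)/(4188025 - 1009608) = -772669/3178417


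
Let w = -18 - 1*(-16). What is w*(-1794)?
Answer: 3588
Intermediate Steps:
w = -2 (w = -18 + 16 = -2)
w*(-1794) = -2*(-1794) = 3588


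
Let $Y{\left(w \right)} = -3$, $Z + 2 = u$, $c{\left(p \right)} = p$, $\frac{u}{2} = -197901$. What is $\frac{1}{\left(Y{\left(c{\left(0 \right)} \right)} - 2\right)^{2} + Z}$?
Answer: $- \frac{1}{395779} \approx -2.5267 \cdot 10^{-6}$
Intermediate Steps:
$u = -395802$ ($u = 2 \left(-197901\right) = -395802$)
$Z = -395804$ ($Z = -2 - 395802 = -395804$)
$\frac{1}{\left(Y{\left(c{\left(0 \right)} \right)} - 2\right)^{2} + Z} = \frac{1}{\left(-3 - 2\right)^{2} - 395804} = \frac{1}{\left(-5\right)^{2} - 395804} = \frac{1}{25 - 395804} = \frac{1}{-395779} = - \frac{1}{395779}$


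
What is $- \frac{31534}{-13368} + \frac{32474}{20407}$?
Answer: $\frac{538813385}{136400388} \approx 3.9502$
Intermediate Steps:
$- \frac{31534}{-13368} + \frac{32474}{20407} = \left(-31534\right) \left(- \frac{1}{13368}\right) + 32474 \cdot \frac{1}{20407} = \frac{15767}{6684} + \frac{32474}{20407} = \frac{538813385}{136400388}$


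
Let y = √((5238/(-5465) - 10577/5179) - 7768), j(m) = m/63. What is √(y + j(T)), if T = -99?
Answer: √(-61682629582822325 + 1386858515*I*√6225139749281451945)/198122645 ≈ 6.5801 + 6.6985*I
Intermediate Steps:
j(m) = m/63 (j(m) = m*(1/63) = m/63)
y = I*√6225139749281451945/28303235 (y = √((5238*(-1/5465) - 10577*1/5179) - 7768) = √((-5238/5465 - 10577/5179) - 7768) = √(-84930907/28303235 - 7768) = √(-219944460387/28303235) = I*√6225139749281451945/28303235 ≈ 88.153*I)
√(y + j(T)) = √(I*√6225139749281451945/28303235 + (1/63)*(-99)) = √(I*√6225139749281451945/28303235 - 11/7) = √(-11/7 + I*√6225139749281451945/28303235)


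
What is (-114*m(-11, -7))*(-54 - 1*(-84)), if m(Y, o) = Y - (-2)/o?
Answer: 270180/7 ≈ 38597.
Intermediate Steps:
m(Y, o) = Y + 2/o
(-114*m(-11, -7))*(-54 - 1*(-84)) = (-114*(-11 + 2/(-7)))*(-54 - 1*(-84)) = (-114*(-11 + 2*(-⅐)))*(-54 + 84) = -114*(-11 - 2/7)*30 = -114*(-79/7)*30 = (9006/7)*30 = 270180/7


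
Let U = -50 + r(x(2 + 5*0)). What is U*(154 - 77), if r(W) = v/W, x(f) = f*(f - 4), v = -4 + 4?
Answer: -3850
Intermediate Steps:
v = 0
x(f) = f*(-4 + f)
r(W) = 0 (r(W) = 0/W = 0)
U = -50 (U = -50 + 0 = -50)
U*(154 - 77) = -50*(154 - 77) = -50*77 = -3850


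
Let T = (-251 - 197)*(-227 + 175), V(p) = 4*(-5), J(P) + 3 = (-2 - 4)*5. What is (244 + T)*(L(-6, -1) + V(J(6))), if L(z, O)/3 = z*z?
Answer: 2071520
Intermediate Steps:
J(P) = -33 (J(P) = -3 + (-2 - 4)*5 = -3 - 6*5 = -3 - 30 = -33)
V(p) = -20
L(z, O) = 3*z**2 (L(z, O) = 3*(z*z) = 3*z**2)
T = 23296 (T = -448*(-52) = 23296)
(244 + T)*(L(-6, -1) + V(J(6))) = (244 + 23296)*(3*(-6)**2 - 20) = 23540*(3*36 - 20) = 23540*(108 - 20) = 23540*88 = 2071520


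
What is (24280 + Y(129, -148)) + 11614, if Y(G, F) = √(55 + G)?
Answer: 35894 + 2*√46 ≈ 35908.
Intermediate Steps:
(24280 + Y(129, -148)) + 11614 = (24280 + √(55 + 129)) + 11614 = (24280 + √184) + 11614 = (24280 + 2*√46) + 11614 = 35894 + 2*√46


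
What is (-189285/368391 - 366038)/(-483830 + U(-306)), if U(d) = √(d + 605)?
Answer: 21747399555069230/28745730069796997 + 44948431381*√299/28745730069796997 ≈ 0.75657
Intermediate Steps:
U(d) = √(605 + d)
(-189285/368391 - 366038)/(-483830 + U(-306)) = (-189285/368391 - 366038)/(-483830 + √(605 - 306)) = (-189285*1/368391 - 366038)/(-483830 + √299) = (-63095/122797 - 366038)/(-483830 + √299) = -44948431381/(122797*(-483830 + √299))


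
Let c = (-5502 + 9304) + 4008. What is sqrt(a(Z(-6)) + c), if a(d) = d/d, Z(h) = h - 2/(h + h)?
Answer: sqrt(7811) ≈ 88.380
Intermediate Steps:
Z(h) = h - 1/h (Z(h) = h - 2*1/(2*h) = h - 1/h)
c = 7810 (c = 3802 + 4008 = 7810)
a(d) = 1
sqrt(a(Z(-6)) + c) = sqrt(1 + 7810) = sqrt(7811)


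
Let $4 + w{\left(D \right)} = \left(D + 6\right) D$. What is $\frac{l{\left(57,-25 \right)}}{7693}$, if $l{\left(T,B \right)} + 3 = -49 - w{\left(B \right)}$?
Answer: $- \frac{523}{7693} \approx -0.067984$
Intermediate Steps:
$w{\left(D \right)} = -4 + D \left(6 + D\right)$ ($w{\left(D \right)} = -4 + \left(D + 6\right) D = -4 + \left(6 + D\right) D = -4 + D \left(6 + D\right)$)
$l{\left(T,B \right)} = -48 - B^{2} - 6 B$ ($l{\left(T,B \right)} = -3 - \left(45 + B^{2} + 6 B\right) = -48 - B^{2} - 6 B$)
$\frac{l{\left(57,-25 \right)}}{7693} = \frac{-48 - \left(-25\right)^{2} - -150}{7693} = \left(-48 - 625 + 150\right) \frac{1}{7693} = \left(-523\right) \frac{1}{7693} = - \frac{523}{7693}$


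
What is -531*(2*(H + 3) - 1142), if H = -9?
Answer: 612774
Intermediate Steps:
-531*(2*(H + 3) - 1142) = -531*(2*(-9 + 3) - 1142) = -531*(2*(-6) - 1142) = -531*(-12 - 1142) = -531*(-1154) = 612774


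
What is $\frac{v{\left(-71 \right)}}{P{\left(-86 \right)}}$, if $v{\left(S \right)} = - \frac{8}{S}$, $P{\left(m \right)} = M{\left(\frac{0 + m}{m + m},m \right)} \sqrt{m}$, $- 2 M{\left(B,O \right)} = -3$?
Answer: $- \frac{8 i \sqrt{86}}{9159} \approx - 0.0081001 i$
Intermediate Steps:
$M{\left(B,O \right)} = \frac{3}{2}$ ($M{\left(B,O \right)} = \left(- \frac{1}{2}\right) \left(-3\right) = \frac{3}{2}$)
$P{\left(m \right)} = \frac{3 \sqrt{m}}{2}$
$\frac{v{\left(-71 \right)}}{P{\left(-86 \right)}} = \frac{\left(-8\right) \frac{1}{-71}}{\frac{3}{2} \sqrt{-86}} = \frac{\left(-8\right) \left(- \frac{1}{71}\right)}{\frac{3}{2} i \sqrt{86}} = \frac{8}{71 \frac{3 i \sqrt{86}}{2}} = \frac{8 \left(- \frac{i \sqrt{86}}{129}\right)}{71} = - \frac{8 i \sqrt{86}}{9159}$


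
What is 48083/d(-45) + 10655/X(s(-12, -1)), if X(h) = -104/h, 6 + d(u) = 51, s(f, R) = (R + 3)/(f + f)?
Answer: 20162353/18720 ≈ 1077.0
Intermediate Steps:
s(f, R) = (3 + R)/(2*f) (s(f, R) = (3 + R)/((2*f)) = (3 + R)*(1/(2*f)) = (3 + R)/(2*f))
d(u) = 45 (d(u) = -6 + 51 = 45)
48083/d(-45) + 10655/X(s(-12, -1)) = 48083/45 + 10655/((-104*(-24/(3 - 1)))) = 48083*(1/45) + 10655/((-104/((½)*(-1/12)*2))) = 48083/45 + 10655/((-104/(-1/12))) = 48083/45 + 10655/((-104*(-12))) = 48083/45 + 10655/1248 = 20162353/18720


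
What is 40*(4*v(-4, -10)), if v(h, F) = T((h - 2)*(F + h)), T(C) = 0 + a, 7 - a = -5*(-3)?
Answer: -1280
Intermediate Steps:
a = -8 (a = 7 - (-5)*(-3) = 7 - 1*15 = 7 - 15 = -8)
T(C) = -8 (T(C) = 0 - 8 = -8)
v(h, F) = -8
40*(4*v(-4, -10)) = 40*(4*(-8)) = 40*(-32) = -1280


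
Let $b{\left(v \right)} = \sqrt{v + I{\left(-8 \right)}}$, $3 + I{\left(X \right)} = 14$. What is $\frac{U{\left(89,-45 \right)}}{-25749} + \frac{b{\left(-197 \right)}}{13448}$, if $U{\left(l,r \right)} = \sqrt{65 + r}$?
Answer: $- \frac{2 \sqrt{5}}{25749} + \frac{i \sqrt{186}}{13448} \approx -0.00017368 + 0.0010141 i$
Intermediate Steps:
$I{\left(X \right)} = 11$ ($I{\left(X \right)} = -3 + 14 = 11$)
$b{\left(v \right)} = \sqrt{11 + v}$ ($b{\left(v \right)} = \sqrt{v + 11} = \sqrt{11 + v}$)
$\frac{U{\left(89,-45 \right)}}{-25749} + \frac{b{\left(-197 \right)}}{13448} = \frac{\sqrt{65 - 45}}{-25749} + \frac{\sqrt{11 - 197}}{13448} = \sqrt{20} \left(- \frac{1}{25749}\right) + \sqrt{-186} \cdot \frac{1}{13448} = 2 \sqrt{5} \left(- \frac{1}{25749}\right) + i \sqrt{186} \cdot \frac{1}{13448} = - \frac{2 \sqrt{5}}{25749} + \frac{i \sqrt{186}}{13448}$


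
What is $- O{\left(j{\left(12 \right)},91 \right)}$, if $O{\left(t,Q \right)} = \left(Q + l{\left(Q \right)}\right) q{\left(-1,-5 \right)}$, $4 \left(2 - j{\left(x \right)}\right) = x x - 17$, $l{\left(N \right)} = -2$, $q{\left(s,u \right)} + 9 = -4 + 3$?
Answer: $890$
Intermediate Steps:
$q{\left(s,u \right)} = -10$ ($q{\left(s,u \right)} = -9 + \left(-4 + 3\right) = -9 - 1 = -10$)
$j{\left(x \right)} = \frac{25}{4} - \frac{x^{2}}{4}$ ($j{\left(x \right)} = 2 - \frac{x x - 17}{4} = 2 - \frac{x^{2} - 17}{4} = 2 - \frac{-17 + x^{2}}{4} = 2 - \left(- \frac{17}{4} + \frac{x^{2}}{4}\right) = \frac{25}{4} - \frac{x^{2}}{4}$)
$O{\left(t,Q \right)} = 20 - 10 Q$ ($O{\left(t,Q \right)} = \left(Q - 2\right) \left(-10\right) = \left(-2 + Q\right) \left(-10\right) = 20 - 10 Q$)
$- O{\left(j{\left(12 \right)},91 \right)} = - (20 - 910) = \left(-1\right) \left(-890\right) = 890$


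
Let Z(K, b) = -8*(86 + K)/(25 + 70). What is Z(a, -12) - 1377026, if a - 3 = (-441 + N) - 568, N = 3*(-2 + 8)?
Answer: -130810254/95 ≈ -1.3770e+6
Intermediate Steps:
N = 18 (N = 3*6 = 18)
a = -988 (a = 3 + ((-441 + 18) - 568) = 3 + (-423 - 568) = 3 - 991 = -988)
Z(K, b) = -688/95 - 8*K/95 (Z(K, b) = -8*(86 + K)/95 = -8*(86/95 + K/95) = -688/95 - 8*K/95)
Z(a, -12) - 1377026 = (-688/95 - 8/95*(-988)) - 1377026 = (-688/95 + 416/5) - 1377026 = 7216/95 - 1377026 = -130810254/95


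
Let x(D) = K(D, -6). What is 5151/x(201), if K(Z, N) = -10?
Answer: -5151/10 ≈ -515.10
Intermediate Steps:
x(D) = -10
5151/x(201) = 5151/(-10) = 5151*(-⅒) = -5151/10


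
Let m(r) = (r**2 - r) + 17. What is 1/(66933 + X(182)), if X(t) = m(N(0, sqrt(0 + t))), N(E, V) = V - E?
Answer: 2582/173334817 + sqrt(182)/4506705242 ≈ 1.4899e-5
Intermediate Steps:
m(r) = 17 + r**2 - r
X(t) = 17 + t - sqrt(t) (X(t) = 17 + (sqrt(0 + t) - 1*0)**2 - (sqrt(0 + t) - 1*0) = 17 + (sqrt(t) + 0)**2 - (sqrt(t) + 0) = 17 + (sqrt(t))**2 - sqrt(t) = 17 + t - sqrt(t))
1/(66933 + X(182)) = 1/(66933 + (17 + 182 - sqrt(182))) = 1/(66933 + (199 - sqrt(182))) = 1/(67132 - sqrt(182))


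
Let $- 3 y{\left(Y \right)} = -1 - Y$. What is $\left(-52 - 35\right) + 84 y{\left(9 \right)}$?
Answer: $193$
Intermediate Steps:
$y{\left(Y \right)} = \frac{1}{3} + \frac{Y}{3}$ ($y{\left(Y \right)} = - \frac{-1 - Y}{3} = \frac{1}{3} + \frac{Y}{3}$)
$\left(-52 - 35\right) + 84 y{\left(9 \right)} = \left(-52 - 35\right) + 84 \left(\frac{1}{3} + \frac{1}{3} \cdot 9\right) = -87 + 84 \left(\frac{1}{3} + 3\right) = -87 + 84 \cdot \frac{10}{3} = -87 + 280 = 193$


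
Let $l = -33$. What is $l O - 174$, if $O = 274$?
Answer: $-9216$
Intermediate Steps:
$l O - 174 = \left(-33\right) 274 - 174 = -9042 - 174 = -9216$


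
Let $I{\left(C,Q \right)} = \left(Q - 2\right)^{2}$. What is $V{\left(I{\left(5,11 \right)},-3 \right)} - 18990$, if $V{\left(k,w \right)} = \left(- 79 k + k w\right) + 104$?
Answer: $-25528$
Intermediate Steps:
$I{\left(C,Q \right)} = \left(-2 + Q\right)^{2}$
$V{\left(k,w \right)} = 104 - 79 k + k w$
$V{\left(I{\left(5,11 \right)},-3 \right)} - 18990 = \left(104 - 79 \left(-2 + 11\right)^{2} + \left(-2 + 11\right)^{2} \left(-3\right)\right) - 18990 = \left(104 - 79 \cdot 9^{2} + 9^{2} \left(-3\right)\right) - 18990 = \left(104 - 6399 + 81 \left(-3\right)\right) - 18990 = \left(104 - 6399 - 243\right) - 18990 = -6538 - 18990 = -25528$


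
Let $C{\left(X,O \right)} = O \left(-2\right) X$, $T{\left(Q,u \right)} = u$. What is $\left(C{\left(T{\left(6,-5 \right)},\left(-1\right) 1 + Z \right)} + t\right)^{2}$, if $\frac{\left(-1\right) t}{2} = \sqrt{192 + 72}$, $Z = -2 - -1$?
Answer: $1456 + 160 \sqrt{66} \approx 2755.8$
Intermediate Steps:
$Z = -1$ ($Z = -2 + 1 = -1$)
$t = - 4 \sqrt{66}$ ($t = - 2 \sqrt{192 + 72} = - 2 \sqrt{264} = - 2 \cdot 2 \sqrt{66} = - 4 \sqrt{66} \approx -32.496$)
$C{\left(X,O \right)} = - 2 O X$
$\left(C{\left(T{\left(6,-5 \right)},\left(-1\right) 1 + Z \right)} + t\right)^{2} = \left(\left(-2\right) \left(\left(-1\right) 1 - 1\right) \left(-5\right) - 4 \sqrt{66}\right)^{2} = \left(\left(-2\right) \left(-1 - 1\right) \left(-5\right) - 4 \sqrt{66}\right)^{2} = \left(\left(-2\right) \left(-2\right) \left(-5\right) - 4 \sqrt{66}\right)^{2} = \left(-20 - 4 \sqrt{66}\right)^{2}$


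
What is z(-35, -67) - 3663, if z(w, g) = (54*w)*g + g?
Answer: 122900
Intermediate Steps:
z(w, g) = g + 54*g*w (z(w, g) = 54*g*w + g = g + 54*g*w)
z(-35, -67) - 3663 = -67*(1 + 54*(-35)) - 3663 = -67*(1 - 1890) - 3663 = -67*(-1889) - 3663 = 126563 - 3663 = 122900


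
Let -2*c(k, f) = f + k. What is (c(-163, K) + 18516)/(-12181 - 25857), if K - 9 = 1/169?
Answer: -6284433/12856844 ≈ -0.48880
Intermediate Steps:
K = 1522/169 (K = 9 + 1/169 = 1522/169 ≈ 9.0059)
c(k, f) = -f/2 - k/2 (c(k, f) = -(f + k)/2 = -f/2 - k/2)
(c(-163, K) + 18516)/(-12181 - 25857) = ((-1/2*1522/169 - 1/2*(-163)) + 18516)/(-12181 - 25857) = ((-761/169 + 163/2) + 18516)/(-38038) = (26025/338 + 18516)*(-1/38038) = (6284433/338)*(-1/38038) = -6284433/12856844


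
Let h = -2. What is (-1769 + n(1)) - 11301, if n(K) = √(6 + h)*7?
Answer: -13056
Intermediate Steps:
n(K) = 14 (n(K) = √(6 - 2)*7 = √4*7 = 2*7 = 14)
(-1769 + n(1)) - 11301 = (-1769 + 14) - 11301 = -1755 - 11301 = -13056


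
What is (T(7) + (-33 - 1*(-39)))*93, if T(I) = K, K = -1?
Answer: 465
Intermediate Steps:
T(I) = -1
(T(7) + (-33 - 1*(-39)))*93 = (-1 + (-33 - 1*(-39)))*93 = (-1 + (-33 + 39))*93 = (-1 + 6)*93 = 5*93 = 465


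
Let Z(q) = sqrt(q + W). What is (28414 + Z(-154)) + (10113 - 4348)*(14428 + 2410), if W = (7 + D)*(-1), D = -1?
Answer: 97099484 + 4*I*sqrt(10) ≈ 9.71e+7 + 12.649*I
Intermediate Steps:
W = -6 (W = (7 - 1)*(-1) = 6*(-1) = -6)
Z(q) = sqrt(-6 + q) (Z(q) = sqrt(q - 6) = sqrt(-6 + q))
(28414 + Z(-154)) + (10113 - 4348)*(14428 + 2410) = (28414 + sqrt(-6 - 154)) + (10113 - 4348)*(14428 + 2410) = (28414 + sqrt(-160)) + 5765*16838 = (28414 + 4*I*sqrt(10)) + 97071070 = 97099484 + 4*I*sqrt(10)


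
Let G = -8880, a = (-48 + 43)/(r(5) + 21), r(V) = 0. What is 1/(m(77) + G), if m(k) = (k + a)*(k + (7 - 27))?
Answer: -7/31532 ≈ -0.00022200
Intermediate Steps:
a = -5/21 (a = (-48 + 43)/(0 + 21) = -5/21 ≈ -0.23810)
m(k) = (-20 + k)*(-5/21 + k) (m(k) = (k - 5/21)*(k + (7 - 27)) = (-5/21 + k)*(k - 20) = (-5/21 + k)*(-20 + k) = (-20 + k)*(-5/21 + k))
1/(m(77) + G) = 1/((100/21 + 77**2 - 425/21*77) - 8880) = 1/((100/21 + 5929 - 4675/3) - 8880) = 1/(30628/7 - 8880) = 1/(-31532/7) = -7/31532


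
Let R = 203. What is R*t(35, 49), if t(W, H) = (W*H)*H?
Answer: 17059105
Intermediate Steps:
t(W, H) = W*H² (t(W, H) = (H*W)*H = W*H²)
R*t(35, 49) = 203*(35*49²) = 203*(35*2401) = 203*84035 = 17059105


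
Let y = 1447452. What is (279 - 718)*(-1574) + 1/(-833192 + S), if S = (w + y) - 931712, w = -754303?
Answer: 740567700429/1071755 ≈ 6.9099e+5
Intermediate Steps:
S = -238563 (S = (-754303 + 1447452) - 931712 = 693149 - 931712 = -238563)
(279 - 718)*(-1574) + 1/(-833192 + S) = (279 - 718)*(-1574) + 1/(-833192 - 238563) = -439*(-1574) + 1/(-1071755) = 690986 - 1/1071755 = 740567700429/1071755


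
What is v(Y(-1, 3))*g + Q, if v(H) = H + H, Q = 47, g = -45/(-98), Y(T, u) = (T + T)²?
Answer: 2483/49 ≈ 50.673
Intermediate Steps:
Y(T, u) = 4*T² (Y(T, u) = (2*T)² = 4*T²)
g = 45/98 (g = -45*(-1/98) = 45/98 ≈ 0.45918)
v(H) = 2*H
v(Y(-1, 3))*g + Q = (2*(4*(-1)²))*(45/98) + 47 = (2*(4*1))*(45/98) + 47 = (2*4)*(45/98) + 47 = 8*(45/98) + 47 = 180/49 + 47 = 2483/49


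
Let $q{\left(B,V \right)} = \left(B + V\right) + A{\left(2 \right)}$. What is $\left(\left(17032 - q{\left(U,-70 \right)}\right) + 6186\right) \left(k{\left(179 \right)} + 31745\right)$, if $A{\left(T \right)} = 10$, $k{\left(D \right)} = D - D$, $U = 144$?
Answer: $734388830$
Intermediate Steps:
$k{\left(D \right)} = 0$
$q{\left(B,V \right)} = 10 + B + V$ ($q{\left(B,V \right)} = \left(B + V\right) + 10 = 10 + B + V$)
$\left(\left(17032 - q{\left(U,-70 \right)}\right) + 6186\right) \left(k{\left(179 \right)} + 31745\right) = \left(\left(17032 - \left(10 + 144 - 70\right)\right) + 6186\right) \left(0 + 31745\right) = \left(\left(17032 - 84\right) + 6186\right) 31745 = \left(16948 + 6186\right) 31745 = 23134 \cdot 31745 = 734388830$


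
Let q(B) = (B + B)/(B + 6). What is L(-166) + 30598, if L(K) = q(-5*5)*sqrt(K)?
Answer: 30598 + 50*I*sqrt(166)/19 ≈ 30598.0 + 33.906*I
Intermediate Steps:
q(B) = 2*B/(6 + B) (q(B) = (2*B)/(6 + B) = 2*B/(6 + B))
L(K) = 50*sqrt(K)/19 (L(K) = (2*(-5*5)/(6 - 5*5))*sqrt(K) = (2*(-25)/(6 - 25))*sqrt(K) = (2*(-25)/(-19))*sqrt(K) = (2*(-25)*(-1/19))*sqrt(K) = 50*sqrt(K)/19)
L(-166) + 30598 = 50*sqrt(-166)/19 + 30598 = 50*(I*sqrt(166))/19 + 30598 = 50*I*sqrt(166)/19 + 30598 = 30598 + 50*I*sqrt(166)/19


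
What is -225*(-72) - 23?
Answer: 16177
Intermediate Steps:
-225*(-72) - 23 = 16200 - 23 = 16177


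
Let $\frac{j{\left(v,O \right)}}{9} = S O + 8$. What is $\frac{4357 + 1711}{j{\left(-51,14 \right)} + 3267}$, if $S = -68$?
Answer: $- \frac{6068}{5229} \approx -1.1605$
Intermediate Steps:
$j{\left(v,O \right)} = 72 - 612 O$ ($j{\left(v,O \right)} = 9 \left(- 68 O + 8\right) = 9 \left(8 - 68 O\right) = 72 - 612 O$)
$\frac{4357 + 1711}{j{\left(-51,14 \right)} + 3267} = \frac{4357 + 1711}{\left(72 - 8568\right) + 3267} = \frac{6068}{\left(72 - 8568\right) + 3267} = \frac{6068}{-8496 + 3267} = \frac{6068}{-5229} = 6068 \left(- \frac{1}{5229}\right) = - \frac{6068}{5229}$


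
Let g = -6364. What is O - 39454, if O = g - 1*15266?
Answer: -61084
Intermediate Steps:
O = -21630 (O = -6364 - 1*15266 = -6364 - 15266 = -21630)
O - 39454 = -21630 - 39454 = -61084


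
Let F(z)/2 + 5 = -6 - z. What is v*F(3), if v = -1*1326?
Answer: 37128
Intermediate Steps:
F(z) = -22 - 2*z (F(z) = -10 + 2*(-6 - z) = -10 + (-12 - 2*z) = -22 - 2*z)
v = -1326
v*F(3) = -1326*(-22 - 2*3) = -1326*(-22 - 6) = -1326*(-28) = 37128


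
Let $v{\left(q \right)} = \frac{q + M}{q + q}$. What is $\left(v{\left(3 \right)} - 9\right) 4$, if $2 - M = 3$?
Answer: $- \frac{104}{3} \approx -34.667$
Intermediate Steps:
$M = -1$ ($M = 2 - 3 = -1$)
$v{\left(q \right)} = \frac{-1 + q}{2 q}$ ($v{\left(q \right)} = \frac{q - 1}{q + q} = \frac{-1 + q}{2 q}$)
$\left(v{\left(3 \right)} - 9\right) 4 = \left(\frac{-1 + 3}{2 \cdot 3} - 9\right) 4 = \left(\frac{1}{2} \cdot \frac{1}{3} \cdot 2 - 9\right) 4 = \left(\frac{1}{3} - 9\right) 4 = \left(- \frac{26}{3}\right) 4 = - \frac{104}{3}$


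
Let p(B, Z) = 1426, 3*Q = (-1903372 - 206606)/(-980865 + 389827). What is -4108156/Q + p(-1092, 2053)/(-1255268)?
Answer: -3634025774635/1052646 ≈ -3.4523e+6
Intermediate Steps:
Q = 351663/295519 (Q = ((-1903372 - 206606)/(-980865 + 389827))/3 = (-2109978/(-591038))/3 = (-2109978*(-1/591038))/3 = (⅓)*(1054989/295519) = 351663/295519 ≈ 1.1900)
-4108156/Q + p(-1092, 2053)/(-1255268) = -4108156/351663/295519 + 1426/(-1255268) = -4108156*295519/351663 + 1426*(-1/1255268) = -93387550228/27051 - 713/627634 = -3634025774635/1052646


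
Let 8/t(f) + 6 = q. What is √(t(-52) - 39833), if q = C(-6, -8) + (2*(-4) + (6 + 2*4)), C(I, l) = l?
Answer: 3*I*√4426 ≈ 199.58*I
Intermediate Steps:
q = -2 (q = -8 + (2*(-4) + (6 + 2*4)) = -8 + (-8 + (6 + 8)) = -8 + (-8 + 14) = -8 + 6 = -2)
t(f) = -1 (t(f) = 8/(-6 - 2) = 8/(-8) = 8*(-⅛) = -1)
√(t(-52) - 39833) = √(-1 - 39833) = √(-39834) = 3*I*√4426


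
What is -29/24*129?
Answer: -1247/8 ≈ -155.88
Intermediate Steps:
-29/24*129 = -1247/8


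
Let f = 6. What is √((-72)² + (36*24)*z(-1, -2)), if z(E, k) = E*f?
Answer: 0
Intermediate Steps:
z(E, k) = 6*E (z(E, k) = E*6 = 6*E)
√((-72)² + (36*24)*z(-1, -2)) = √((-72)² + (36*24)*(6*(-1))) = √(5184 + 864*(-6)) = √(5184 - 5184) = √0 = 0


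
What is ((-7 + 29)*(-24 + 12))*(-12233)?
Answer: 3229512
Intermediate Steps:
((-7 + 29)*(-24 + 12))*(-12233) = (22*(-12))*(-12233) = -264*(-12233) = 3229512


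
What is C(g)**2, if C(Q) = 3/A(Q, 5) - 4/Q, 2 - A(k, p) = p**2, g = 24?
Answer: 1681/19044 ≈ 0.088269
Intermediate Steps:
A(k, p) = 2 - p**2
C(Q) = -3/23 - 4/Q (C(Q) = 3/(2 - 1*5**2) - 4/Q = 3/(2 - 1*25) - 4/Q = 3/(2 - 25) - 4/Q = 3/(-23) - 4/Q = 3*(-1/23) - 4/Q = -3/23 - 4/Q)
C(g)**2 = (-3/23 - 4/24)**2 = (-3/23 - 4*1/24)**2 = (-3/23 - 1/6)**2 = (-41/138)**2 = 1681/19044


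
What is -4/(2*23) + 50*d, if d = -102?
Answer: -117302/23 ≈ -5100.1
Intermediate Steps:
-4/(2*23) + 50*d = -4/(2*23) + 50*(-102) = -4/46 - 5100 = -4*1/46 - 5100 = -2/23 - 5100 = -117302/23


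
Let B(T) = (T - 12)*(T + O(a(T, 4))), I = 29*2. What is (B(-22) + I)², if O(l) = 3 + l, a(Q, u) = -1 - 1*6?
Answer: 887364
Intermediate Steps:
a(Q, u) = -7 (a(Q, u) = -1 - 6 = -7)
I = 58
B(T) = (-12 + T)*(-4 + T) (B(T) = (T - 12)*(T + (3 - 7)) = (-12 + T)*(T - 4) = (-12 + T)*(-4 + T))
(B(-22) + I)² = ((48 + (-22)² - 16*(-22)) + 58)² = ((48 + 484 + 352) + 58)² = (884 + 58)² = 942² = 887364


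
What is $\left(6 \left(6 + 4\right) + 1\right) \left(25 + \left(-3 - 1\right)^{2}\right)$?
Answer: $2501$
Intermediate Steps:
$\left(6 \left(6 + 4\right) + 1\right) \left(25 + \left(-3 - 1\right)^{2}\right) = \left(6 \cdot 10 + 1\right) \left(25 + \left(-4\right)^{2}\right) = \left(60 + 1\right) \left(25 + 16\right) = 61 \cdot 41 = 2501$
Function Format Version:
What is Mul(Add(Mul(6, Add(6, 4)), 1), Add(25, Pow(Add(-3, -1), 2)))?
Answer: 2501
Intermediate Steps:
Mul(Add(Mul(6, Add(6, 4)), 1), Add(25, Pow(Add(-3, -1), 2))) = Mul(Add(Mul(6, 10), 1), Add(25, Pow(-4, 2))) = Mul(Add(60, 1), Add(25, 16)) = Mul(61, 41) = 2501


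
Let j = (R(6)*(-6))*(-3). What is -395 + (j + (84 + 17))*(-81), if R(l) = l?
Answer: -17324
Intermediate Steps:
j = 108 (j = (6*(-6))*(-3) = -36*(-3) = 108)
-395 + (j + (84 + 17))*(-81) = -395 + (108 + (84 + 17))*(-81) = -395 + (108 + 101)*(-81) = -395 + 209*(-81) = -395 - 16929 = -17324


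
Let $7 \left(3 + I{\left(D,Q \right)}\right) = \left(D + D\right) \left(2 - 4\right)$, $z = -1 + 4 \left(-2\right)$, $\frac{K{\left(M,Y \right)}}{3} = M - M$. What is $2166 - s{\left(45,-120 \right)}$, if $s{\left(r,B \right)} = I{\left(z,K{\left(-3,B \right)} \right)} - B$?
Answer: $\frac{14307}{7} \approx 2043.9$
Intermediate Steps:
$K{\left(M,Y \right)} = 0$ ($K{\left(M,Y \right)} = 3 \left(M - M\right) = 3 \cdot 0 = 0$)
$z = -9$ ($z = -1 - 8 = -9$)
$I{\left(D,Q \right)} = -3 - \frac{4 D}{7}$ ($I{\left(D,Q \right)} = -3 + \frac{\left(D + D\right) \left(2 - 4\right)}{7} = -3 + \frac{2 D \left(-2\right)}{7} = -3 + \frac{\left(-4\right) D}{7} = -3 - \frac{4 D}{7}$)
$s{\left(r,B \right)} = \frac{15}{7} - B$ ($s{\left(r,B \right)} = \left(-3 - - \frac{36}{7}\right) - B = \left(-3 + \frac{36}{7}\right) - B = \frac{15}{7} - B$)
$2166 - s{\left(45,-120 \right)} = 2166 - \left(\frac{15}{7} - -120\right) = 2166 - \left(\frac{15}{7} + 120\right) = 2166 - \frac{855}{7} = \frac{14307}{7}$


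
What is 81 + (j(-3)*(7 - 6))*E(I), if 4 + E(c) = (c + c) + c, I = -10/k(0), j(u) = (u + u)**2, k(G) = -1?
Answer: 1017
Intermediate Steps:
j(u) = 4*u**2 (j(u) = (2*u)**2 = 4*u**2)
I = 10 (I = -10/(-1) = -10*(-1) = 10)
E(c) = -4 + 3*c (E(c) = -4 + ((c + c) + c) = -4 + (2*c + c) = -4 + 3*c)
81 + (j(-3)*(7 - 6))*E(I) = 81 + ((4*(-3)**2)*(7 - 6))*(-4 + 3*10) = 81 + ((4*9)*1)*(-4 + 30) = 81 + (36*1)*26 = 81 + 36*26 = 81 + 936 = 1017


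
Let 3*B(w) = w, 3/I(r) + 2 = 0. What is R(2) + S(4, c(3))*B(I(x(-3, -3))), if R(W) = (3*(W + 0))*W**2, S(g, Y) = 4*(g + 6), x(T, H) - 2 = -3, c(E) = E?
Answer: 4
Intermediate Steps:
x(T, H) = -1 (x(T, H) = 2 - 3 = -1)
S(g, Y) = 24 + 4*g (S(g, Y) = 4*(6 + g) = 24 + 4*g)
I(r) = -3/2 (I(r) = 3/(-2 + 0) = 3/(-2) = 3*(-1/2) = -3/2)
B(w) = w/3
R(W) = 3*W**3 (R(W) = (3*W)*W**2 = 3*W**3)
R(2) + S(4, c(3))*B(I(x(-3, -3))) = 3*2**3 + (24 + 4*4)*((1/3)*(-3/2)) = 3*8 + (24 + 16)*(-1/2) = 24 + 40*(-1/2) = 24 - 20 = 4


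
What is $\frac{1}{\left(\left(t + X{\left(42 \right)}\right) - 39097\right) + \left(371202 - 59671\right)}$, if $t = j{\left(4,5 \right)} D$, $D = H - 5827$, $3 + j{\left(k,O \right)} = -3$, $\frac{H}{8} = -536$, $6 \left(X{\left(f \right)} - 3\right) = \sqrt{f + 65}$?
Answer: $\frac{11992572}{3995049532537} - \frac{6 \sqrt{107}}{3995049532537} \approx 3.0018 \cdot 10^{-6}$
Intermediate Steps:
$X{\left(f \right)} = 3 + \frac{\sqrt{65 + f}}{6}$ ($X{\left(f \right)} = 3 + \frac{\sqrt{f + 65}}{6} = 3 + \frac{\sqrt{65 + f}}{6}$)
$H = -4288$ ($H = 8 \left(-536\right) = -4288$)
$j{\left(k,O \right)} = -6$ ($j{\left(k,O \right)} = -3 - 3 = -6$)
$D = -10115$ ($D = -4288 - 5827 = -10115$)
$t = 60690$ ($t = \left(-6\right) \left(-10115\right) = 60690$)
$\frac{1}{\left(\left(t + X{\left(42 \right)}\right) - 39097\right) + \left(371202 - 59671\right)} = \frac{1}{\left(\left(60690 + \left(3 + \frac{\sqrt{65 + 42}}{6}\right)\right) - 39097\right) + \left(371202 - 59671\right)} = \frac{1}{\left(\left(60690 + \left(3 + \frac{\sqrt{107}}{6}\right)\right) - 39097\right) + \left(371202 - 59671\right)} = \frac{1}{\left(\left(60693 + \frac{\sqrt{107}}{6}\right) - 39097\right) + 311531} = \frac{1}{\left(21596 + \frac{\sqrt{107}}{6}\right) + 311531} = \frac{1}{333127 + \frac{\sqrt{107}}{6}}$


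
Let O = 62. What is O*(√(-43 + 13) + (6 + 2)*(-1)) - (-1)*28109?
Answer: 27613 + 62*I*√30 ≈ 27613.0 + 339.59*I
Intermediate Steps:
O*(√(-43 + 13) + (6 + 2)*(-1)) - (-1)*28109 = 62*(√(-43 + 13) + (6 + 2)*(-1)) - (-1)*28109 = 62*(√(-30) + 8*(-1)) - 1*(-28109) = 62*(I*√30 - 8) + 28109 = 62*(-8 + I*√30) + 28109 = (-496 + 62*I*√30) + 28109 = 27613 + 62*I*√30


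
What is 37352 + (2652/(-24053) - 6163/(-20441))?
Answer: 18364853745403/491667373 ≈ 37352.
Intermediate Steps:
37352 + (2652/(-24053) - 6163/(-20441)) = 37352 + (2652*(-1/24053) - 6163*(-1/20441)) = 37352 + (-2652/24053 + 6163/20441) = 37352 + 94029107/491667373 = 18364853745403/491667373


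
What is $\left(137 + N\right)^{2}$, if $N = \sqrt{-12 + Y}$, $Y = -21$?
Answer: $\left(137 + i \sqrt{33}\right)^{2} \approx 18736.0 + 1574.0 i$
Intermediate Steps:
$N = i \sqrt{33}$ ($N = \sqrt{-12 - 21} = \sqrt{-33} = i \sqrt{33} \approx 5.7446 i$)
$\left(137 + N\right)^{2} = \left(137 + i \sqrt{33}\right)^{2}$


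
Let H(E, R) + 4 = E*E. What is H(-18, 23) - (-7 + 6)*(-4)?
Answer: 316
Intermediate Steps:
H(E, R) = -4 + E² (H(E, R) = -4 + E*E = -4 + E²)
H(-18, 23) - (-7 + 6)*(-4) = (-4 + (-18)²) - (-7 + 6)*(-4) = (-4 + 324) - (-1)*(-4) = 320 - 1*4 = 320 - 4 = 316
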